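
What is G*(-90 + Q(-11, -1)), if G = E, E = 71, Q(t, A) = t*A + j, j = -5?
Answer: -5964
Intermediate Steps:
Q(t, A) = -5 + A*t (Q(t, A) = t*A - 5 = A*t - 5 = -5 + A*t)
G = 71
G*(-90 + Q(-11, -1)) = 71*(-90 + (-5 - 1*(-11))) = 71*(-90 + (-5 + 11)) = 71*(-90 + 6) = 71*(-84) = -5964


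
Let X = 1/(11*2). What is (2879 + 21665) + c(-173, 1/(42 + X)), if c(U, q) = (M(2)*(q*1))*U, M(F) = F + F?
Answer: 22687976/925 ≈ 24528.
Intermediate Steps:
X = 1/22 ≈ 0.045455
M(F) = 2*F
c(U, q) = 4*U*q (c(U, q) = ((2*2)*(q*1))*U = (4*q)*U = 4*U*q)
(2879 + 21665) + c(-173, 1/(42 + X)) = (2879 + 21665) + 4*(-173)/(42 + 1/22) = 24544 + 4*(-173)/(925/22) = 24544 + 4*(-173)*(22/925) = 24544 - 15224/925 = 22687976/925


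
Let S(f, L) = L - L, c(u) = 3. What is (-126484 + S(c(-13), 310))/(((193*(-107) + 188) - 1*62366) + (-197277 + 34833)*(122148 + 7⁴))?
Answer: 126484/20232320585 ≈ 6.2516e-6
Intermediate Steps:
S(f, L) = 0
(-126484 + S(c(-13), 310))/(((193*(-107) + 188) - 1*62366) + (-197277 + 34833)*(122148 + 7⁴)) = (-126484 + 0)/(((193*(-107) + 188) - 1*62366) + (-197277 + 34833)*(122148 + 7⁴)) = -126484/(((-20651 + 188) - 62366) - 162444*(122148 + 2401)) = -126484/((-20463 - 62366) - 162444*124549) = -126484/(-82829 - 20232237756) = -126484/(-20232320585) = -126484*(-1/20232320585) = 126484/20232320585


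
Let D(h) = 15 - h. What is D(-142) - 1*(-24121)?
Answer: 24278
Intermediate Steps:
D(-142) - 1*(-24121) = (15 - 1*(-142)) - 1*(-24121) = (15 + 142) + 24121 = 157 + 24121 = 24278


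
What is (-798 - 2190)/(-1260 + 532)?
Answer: 747/182 ≈ 4.1044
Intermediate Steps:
(-798 - 2190)/(-1260 + 532) = -2988/(-728) = -2988*(-1/728) = 747/182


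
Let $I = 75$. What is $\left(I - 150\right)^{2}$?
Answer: $5625$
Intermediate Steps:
$\left(I - 150\right)^{2} = \left(75 - 150\right)^{2} = \left(-75\right)^{2} = 5625$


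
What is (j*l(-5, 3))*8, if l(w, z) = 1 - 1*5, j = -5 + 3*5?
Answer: -320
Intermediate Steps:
j = 10 (j = -5 + 15 = 10)
l(w, z) = -4 (l(w, z) = 1 - 5 = -4)
(j*l(-5, 3))*8 = (10*(-4))*8 = -40*8 = -320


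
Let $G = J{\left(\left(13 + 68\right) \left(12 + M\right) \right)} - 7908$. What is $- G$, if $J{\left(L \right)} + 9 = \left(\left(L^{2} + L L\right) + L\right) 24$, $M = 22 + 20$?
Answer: $-918427107$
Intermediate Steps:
$M = 42$
$J{\left(L \right)} = -9 + 24 L + 48 L^{2}$ ($J{\left(L \right)} = -9 + \left(\left(L^{2} + L L\right) + L\right) 24 = -9 + \left(\left(L^{2} + L^{2}\right) + L\right) 24 = -9 + \left(2 L^{2} + L\right) 24 = -9 + \left(L + 2 L^{2}\right) 24 = -9 + \left(24 L + 48 L^{2}\right) = -9 + 24 L + 48 L^{2}$)
$G = 918427107$ ($G = \left(-9 + 24 \left(13 + 68\right) \left(12 + 42\right) + 48 \left(\left(13 + 68\right) \left(12 + 42\right)\right)^{2}\right) - 7908 = \left(-9 + 24 \cdot 81 \cdot 54 + 48 \left(81 \cdot 54\right)^{2}\right) - 7908 = \left(-9 + 24 \cdot 4374 + 48 \cdot 4374^{2}\right) - 7908 = \left(-9 + 104976 + 48 \cdot 19131876\right) - 7908 = \left(-9 + 104976 + 918330048\right) - 7908 = 918435015 - 7908 = 918427107$)
$- G = \left(-1\right) 918427107 = -918427107$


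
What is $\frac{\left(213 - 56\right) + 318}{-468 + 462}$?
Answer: $- \frac{475}{6} \approx -79.167$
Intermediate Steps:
$\frac{\left(213 - 56\right) + 318}{-468 + 462} = \frac{157 + 318}{-6} = 475 \left(- \frac{1}{6}\right) = - \frac{475}{6}$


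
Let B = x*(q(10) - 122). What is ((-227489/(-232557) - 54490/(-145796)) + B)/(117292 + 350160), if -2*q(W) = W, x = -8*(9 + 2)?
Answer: 189488979027323/7924685795826072 ≈ 0.023911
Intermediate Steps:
x = -88 (x = -8*11 = -88)
q(W) = -W/2
B = 11176 (B = -88*(-½*10 - 122) = -88*(-5 - 122) = -88*(-127) = 11176)
((-227489/(-232557) - 54490/(-145796)) + B)/(117292 + 350160) = ((-227489/(-232557) - 54490/(-145796)) + 11176)/(117292 + 350160) = ((-227489*(-1/232557) - 54490*(-1/145796)) + 11176)/467452 = ((227489/232557 + 27245/72898) + 11176)*(1/467452) = (22919508587/16952940186 + 11176)*(1/467452) = (189488979027323/16952940186)*(1/467452) = 189488979027323/7924685795826072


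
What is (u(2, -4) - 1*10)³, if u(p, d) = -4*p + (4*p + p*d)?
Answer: -5832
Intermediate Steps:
u(p, d) = d*p (u(p, d) = -4*p + (4*p + d*p) = d*p)
(u(2, -4) - 1*10)³ = (-4*2 - 1*10)³ = (-8 - 10)³ = (-18)³ = -5832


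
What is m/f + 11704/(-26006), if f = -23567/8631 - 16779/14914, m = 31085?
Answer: -52032408796278694/6453360124361 ≈ -8062.8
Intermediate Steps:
f = -496297787/128722734 (f = -23567*1/8631 - 16779*1/14914 = -23567/8631 - 16779/14914 = -496297787/128722734 ≈ -3.8556)
m/f + 11704/(-26006) = 31085/(-496297787/128722734) + 11704/(-26006) = 31085*(-128722734/496297787) + 11704*(-1/26006) = -4001346186390/496297787 - 5852/13003 = -52032408796278694/6453360124361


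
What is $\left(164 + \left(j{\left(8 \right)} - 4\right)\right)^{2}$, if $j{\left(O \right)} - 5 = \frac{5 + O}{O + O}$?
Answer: $\frac{7038409}{256} \approx 27494.0$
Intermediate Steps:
$j{\left(O \right)} = 5 + \frac{5 + O}{2 O}$ ($j{\left(O \right)} = 5 + \frac{5 + O}{O + O} = 5 + \frac{5 + O}{2 O}$)
$\left(164 + \left(j{\left(8 \right)} - 4\right)\right)^{2} = \left(164 - \left(4 - \frac{5 + 11 \cdot 8}{2 \cdot 8}\right)\right)^{2} = \left(164 - \left(4 - \frac{5 + 88}{16}\right)\right)^{2} = \left(164 - \left(4 - \frac{93}{16}\right)\right)^{2} = \left(164 + \left(\frac{93}{16} - 4\right)\right)^{2} = \left(164 + \frac{29}{16}\right)^{2} = \left(\frac{2653}{16}\right)^{2} = \frac{7038409}{256}$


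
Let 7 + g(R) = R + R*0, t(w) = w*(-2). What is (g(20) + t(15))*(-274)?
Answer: 4658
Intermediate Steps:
t(w) = -2*w
g(R) = -7 + R (g(R) = -7 + (R + R*0) = -7 + (R + 0) = -7 + R)
(g(20) + t(15))*(-274) = ((-7 + 20) - 2*15)*(-274) = (13 - 30)*(-274) = -17*(-274) = 4658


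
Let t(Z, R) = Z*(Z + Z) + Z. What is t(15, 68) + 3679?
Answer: 4144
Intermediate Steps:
t(Z, R) = Z + 2*Z² (t(Z, R) = Z*(2*Z) + Z = 2*Z² + Z = Z + 2*Z²)
t(15, 68) + 3679 = 15*(1 + 2*15) + 3679 = 15*(1 + 30) + 3679 = 15*31 + 3679 = 465 + 3679 = 4144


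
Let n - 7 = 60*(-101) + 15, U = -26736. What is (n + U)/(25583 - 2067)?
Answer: -16387/11758 ≈ -1.3937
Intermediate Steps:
n = -6038 (n = 7 + (60*(-101) + 15) = 7 + (-6060 + 15) = 7 - 6045 = -6038)
(n + U)/(25583 - 2067) = (-6038 - 26736)/(25583 - 2067) = -32774/23516 = -32774*1/23516 = -16387/11758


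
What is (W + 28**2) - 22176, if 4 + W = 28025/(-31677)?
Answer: -677789117/31677 ≈ -21397.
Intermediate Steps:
W = -154733/31677 (W = -4 + 28025/(-31677) = -4 + 28025*(-1/31677) = -4 - 28025/31677 = -154733/31677 ≈ -4.8847)
(W + 28**2) - 22176 = (-154733/31677 + 28**2) - 22176 = (-154733/31677 + 784) - 22176 = 24680035/31677 - 22176 = -677789117/31677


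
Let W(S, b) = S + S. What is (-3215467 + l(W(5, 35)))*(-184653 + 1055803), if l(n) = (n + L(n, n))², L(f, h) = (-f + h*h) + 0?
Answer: -2792442577050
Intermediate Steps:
L(f, h) = h² - f (L(f, h) = (-f + h²) + 0 = (h² - f) + 0 = h² - f)
W(S, b) = 2*S
l(n) = n⁴ (l(n) = (n + (n² - n))² = (n²)² = n⁴)
(-3215467 + l(W(5, 35)))*(-184653 + 1055803) = (-3215467 + (2*5)⁴)*(-184653 + 1055803) = (-3215467 + 10⁴)*871150 = (-3215467 + 10000)*871150 = -3205467*871150 = -2792442577050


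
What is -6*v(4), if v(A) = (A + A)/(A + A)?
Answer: -6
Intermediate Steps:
v(A) = 1 (v(A) = (2*A)/((2*A)) = (2*A)*(1/(2*A)) = 1)
-6*v(4) = -6*1 = -6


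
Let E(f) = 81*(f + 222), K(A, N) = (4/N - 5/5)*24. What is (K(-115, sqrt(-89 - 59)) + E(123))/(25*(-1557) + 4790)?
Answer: -27921/34135 + 48*I*sqrt(37)/1262995 ≈ -0.81796 + 0.00023117*I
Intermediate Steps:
K(A, N) = -24 + 96/N (K(A, N) = (4/N - 5*1/5)*24 = (4/N - 1)*24 = (-1 + 4/N)*24 = -24 + 96/N)
E(f) = 17982 + 81*f (E(f) = 81*(222 + f) = 17982 + 81*f)
(K(-115, sqrt(-89 - 59)) + E(123))/(25*(-1557) + 4790) = ((-24 + 96/(sqrt(-89 - 59))) + (17982 + 81*123))/(25*(-1557) + 4790) = ((-24 + 96/(sqrt(-148))) + (17982 + 9963))/(-38925 + 4790) = ((-24 + 96/((2*I*sqrt(37)))) + 27945)/(-34135) = ((-24 + 96*(-I*sqrt(37)/74)) + 27945)*(-1/34135) = ((-24 - 48*I*sqrt(37)/37) + 27945)*(-1/34135) = (27921 - 48*I*sqrt(37)/37)*(-1/34135) = -27921/34135 + 48*I*sqrt(37)/1262995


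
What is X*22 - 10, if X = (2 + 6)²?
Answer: 1398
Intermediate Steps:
X = 64 (X = 8² = 64)
X*22 - 10 = 64*22 - 10 = 1408 - 10 = 1398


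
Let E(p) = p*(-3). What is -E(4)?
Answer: 12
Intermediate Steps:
E(p) = -3*p
-E(4) = -(-3)*4 = -1*(-12) = 12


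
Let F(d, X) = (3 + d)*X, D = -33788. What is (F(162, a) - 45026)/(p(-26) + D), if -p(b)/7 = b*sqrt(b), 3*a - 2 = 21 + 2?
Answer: 368719997/285622542 + 3972241*I*sqrt(26)/571245084 ≈ 1.2909 + 0.035457*I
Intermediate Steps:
a = 25/3 (a = 2/3 + (21 + 2)/3 = 2/3 + (1/3)*23 = 2/3 + 23/3 = 25/3 ≈ 8.3333)
F(d, X) = X*(3 + d)
p(b) = -7*b**(3/2) (p(b) = -7*b*sqrt(b) = -7*b**(3/2))
(F(162, a) - 45026)/(p(-26) + D) = (25*(3 + 162)/3 - 45026)/(-(-182)*I*sqrt(26) - 33788) = ((25/3)*165 - 45026)/(-(-182)*I*sqrt(26) - 33788) = (1375 - 45026)/(182*I*sqrt(26) - 33788) = -43651/(-33788 + 182*I*sqrt(26))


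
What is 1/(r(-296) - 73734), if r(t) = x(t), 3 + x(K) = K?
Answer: -1/74033 ≈ -1.3507e-5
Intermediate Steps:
x(K) = -3 + K
r(t) = -3 + t
1/(r(-296) - 73734) = 1/((-3 - 296) - 73734) = 1/(-299 - 73734) = 1/(-74033) = -1/74033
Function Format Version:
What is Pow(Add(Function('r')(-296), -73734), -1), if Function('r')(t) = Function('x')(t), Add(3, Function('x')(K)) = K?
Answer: Rational(-1, 74033) ≈ -1.3507e-5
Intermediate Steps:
Function('x')(K) = Add(-3, K)
Function('r')(t) = Add(-3, t)
Pow(Add(Function('r')(-296), -73734), -1) = Pow(Add(Add(-3, -296), -73734), -1) = Pow(Add(-299, -73734), -1) = Pow(-74033, -1) = Rational(-1, 74033)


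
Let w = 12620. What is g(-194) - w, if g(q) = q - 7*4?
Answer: -12842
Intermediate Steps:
g(q) = -28 + q (g(q) = q - 28 = -28 + q)
g(-194) - w = (-28 - 194) - 1*12620 = -222 - 12620 = -12842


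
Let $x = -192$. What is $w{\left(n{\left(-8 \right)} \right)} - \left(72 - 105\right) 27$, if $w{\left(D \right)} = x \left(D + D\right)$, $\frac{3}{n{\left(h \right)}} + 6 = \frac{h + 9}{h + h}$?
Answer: $\frac{104859}{97} \approx 1081.0$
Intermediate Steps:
$n{\left(h \right)} = \frac{3}{-6 + \frac{9 + h}{2 h}}$ ($n{\left(h \right)} = \frac{3}{-6 + \frac{h + 9}{h + h}} = \frac{3}{-6 + \frac{9 + h}{2 h}}$)
$w{\left(D \right)} = - 384 D$ ($w{\left(D \right)} = - 192 \left(D + D\right) = - 192 \cdot 2 D = - 384 D$)
$w{\left(n{\left(-8 \right)} \right)} - \left(72 - 105\right) 27 = - 384 \left(\left(-6\right) \left(-8\right) \frac{1}{-9 + 11 \left(-8\right)}\right) - \left(72 - 105\right) 27 = - 384 \left(\left(-6\right) \left(-8\right) \frac{1}{-9 - 88}\right) - \left(-33\right) 27 = - 384 \left(\left(-6\right) \left(-8\right) \frac{1}{-97}\right) - -891 = - 384 \left(\left(-6\right) \left(-8\right) \left(- \frac{1}{97}\right)\right) + 891 = \left(-384\right) \left(- \frac{48}{97}\right) + 891 = \frac{18432}{97} + 891 = \frac{104859}{97}$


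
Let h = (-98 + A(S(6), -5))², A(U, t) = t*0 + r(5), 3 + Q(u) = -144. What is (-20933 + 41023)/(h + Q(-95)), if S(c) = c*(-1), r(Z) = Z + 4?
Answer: 10045/3887 ≈ 2.5843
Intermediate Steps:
r(Z) = 4 + Z
Q(u) = -147 (Q(u) = -3 - 144 = -147)
S(c) = -c
A(U, t) = 9 (A(U, t) = t*0 + (4 + 5) = 0 + 9 = 9)
h = 7921 (h = (-98 + 9)² = (-89)² = 7921)
(-20933 + 41023)/(h + Q(-95)) = (-20933 + 41023)/(7921 - 147) = 20090/7774 = 20090*(1/7774) = 10045/3887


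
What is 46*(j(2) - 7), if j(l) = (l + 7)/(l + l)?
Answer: -437/2 ≈ -218.50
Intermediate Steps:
j(l) = (7 + l)/(2*l) (j(l) = (7 + l)/((2*l)) = (7 + l)*(1/(2*l)) = (7 + l)/(2*l))
46*(j(2) - 7) = 46*((½)*(7 + 2)/2 - 7) = 46*((½)*(½)*9 - 7) = 46*(9/4 - 7) = 46*(-19/4) = -437/2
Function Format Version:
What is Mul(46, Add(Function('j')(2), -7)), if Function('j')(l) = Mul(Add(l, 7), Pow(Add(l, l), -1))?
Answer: Rational(-437, 2) ≈ -218.50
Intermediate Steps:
Function('j')(l) = Mul(Rational(1, 2), Pow(l, -1), Add(7, l)) (Function('j')(l) = Mul(Add(7, l), Pow(Mul(2, l), -1)) = Mul(Add(7, l), Mul(Rational(1, 2), Pow(l, -1))) = Mul(Rational(1, 2), Pow(l, -1), Add(7, l)))
Mul(46, Add(Function('j')(2), -7)) = Mul(46, Add(Mul(Rational(1, 2), Pow(2, -1), Add(7, 2)), -7)) = Mul(46, Add(Mul(Rational(1, 2), Rational(1, 2), 9), -7)) = Mul(46, Add(Rational(9, 4), -7)) = Mul(46, Rational(-19, 4)) = Rational(-437, 2)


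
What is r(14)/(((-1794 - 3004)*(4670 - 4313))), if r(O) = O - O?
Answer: 0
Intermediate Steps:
r(O) = 0
r(14)/(((-1794 - 3004)*(4670 - 4313))) = 0/(((-1794 - 3004)*(4670 - 4313))) = 0/((-4798*357)) = 0/(-1712886) = 0*(-1/1712886) = 0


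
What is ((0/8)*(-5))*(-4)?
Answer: 0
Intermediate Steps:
((0/8)*(-5))*(-4) = ((0*(⅛))*(-5))*(-4) = (0*(-5))*(-4) = 0*(-4) = 0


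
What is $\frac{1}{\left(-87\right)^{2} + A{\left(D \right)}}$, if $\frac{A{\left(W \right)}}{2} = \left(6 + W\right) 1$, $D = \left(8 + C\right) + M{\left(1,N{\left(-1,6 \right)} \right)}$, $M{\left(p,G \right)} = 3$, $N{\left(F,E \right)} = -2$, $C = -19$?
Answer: $\frac{1}{7565} \approx 0.00013219$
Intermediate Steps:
$D = -8$ ($D = \left(8 - 19\right) + 3 = -11 + 3 = -8$)
$A{\left(W \right)} = 12 + 2 W$ ($A{\left(W \right)} = 2 \left(6 + W\right) 1 = 2 \left(6 + W\right) = 12 + 2 W$)
$\frac{1}{\left(-87\right)^{2} + A{\left(D \right)}} = \frac{1}{\left(-87\right)^{2} + \left(12 + 2 \left(-8\right)\right)} = \frac{1}{7569 + \left(12 - 16\right)} = \frac{1}{7569 - 4} = \frac{1}{7565}$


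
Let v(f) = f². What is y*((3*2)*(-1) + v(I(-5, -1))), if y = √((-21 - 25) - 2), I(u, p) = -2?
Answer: -8*I*√3 ≈ -13.856*I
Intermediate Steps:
y = 4*I*√3 (y = √(-46 - 2) = √(-48) = 4*I*√3 ≈ 6.9282*I)
y*((3*2)*(-1) + v(I(-5, -1))) = (4*I*√3)*((3*2)*(-1) + (-2)²) = (4*I*√3)*(6*(-1) + 4) = (4*I*√3)*(-6 + 4) = (4*I*√3)*(-2) = -8*I*√3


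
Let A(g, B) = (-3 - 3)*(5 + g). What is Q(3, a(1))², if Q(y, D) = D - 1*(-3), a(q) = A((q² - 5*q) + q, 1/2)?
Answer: 81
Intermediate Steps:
A(g, B) = -30 - 6*g (A(g, B) = -6*(5 + g) = -30 - 6*g)
a(q) = -30 - 6*q² + 24*q (a(q) = -30 - 6*((q² - 5*q) + q) = -30 - 6*(q² - 4*q) = -30 + (-6*q² + 24*q) = -30 - 6*q² + 24*q)
Q(y, D) = 3 + D (Q(y, D) = D + 3 = 3 + D)
Q(3, a(1))² = (3 + (-30 - 6*1*(-4 + 1)))² = (3 + (-30 - 6*1*(-3)))² = (3 + (-30 + 18))² = (3 - 12)² = (-9)² = 81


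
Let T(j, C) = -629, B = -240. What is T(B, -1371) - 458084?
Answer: -458713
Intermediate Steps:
T(B, -1371) - 458084 = -629 - 458084 = -458713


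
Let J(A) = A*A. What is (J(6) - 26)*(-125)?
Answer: -1250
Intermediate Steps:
J(A) = A**2
(J(6) - 26)*(-125) = (6**2 - 26)*(-125) = (36 - 26)*(-125) = 10*(-125) = -1250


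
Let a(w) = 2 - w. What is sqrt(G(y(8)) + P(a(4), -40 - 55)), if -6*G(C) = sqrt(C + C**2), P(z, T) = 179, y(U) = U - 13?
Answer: sqrt(1611 - 3*sqrt(5))/3 ≈ 13.351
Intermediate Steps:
y(U) = -13 + U
G(C) = -sqrt(C + C**2)/6
sqrt(G(y(8)) + P(a(4), -40 - 55)) = sqrt(-2*sqrt(5)/6 + 179) = sqrt(-sqrt(5)/3 + 179) = sqrt(179 - sqrt(5)/3)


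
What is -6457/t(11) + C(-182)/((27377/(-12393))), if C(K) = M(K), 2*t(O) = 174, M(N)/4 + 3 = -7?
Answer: -133645649/2381799 ≈ -56.111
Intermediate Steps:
M(N) = -40 (M(N) = -12 + 4*(-7) = -12 - 28 = -40)
t(O) = 87 (t(O) = (½)*174 = 87)
C(K) = -40
-6457/t(11) + C(-182)/((27377/(-12393))) = -6457/87 - 40/(27377/(-12393)) = -6457*1/87 - 40/(27377*(-1/12393)) = -6457/87 - 40/(-27377/12393) = -6457/87 - 40*(-12393/27377) = -6457/87 + 495720/27377 = -133645649/2381799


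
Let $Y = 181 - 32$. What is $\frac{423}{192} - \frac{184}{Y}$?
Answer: $\frac{9233}{9536} \approx 0.96823$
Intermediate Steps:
$Y = 149$ ($Y = 181 - 32 = 149$)
$\frac{423}{192} - \frac{184}{Y} = \frac{423}{192} - \frac{184}{149} = 423 \cdot \frac{1}{192} - \frac{184}{149} = \frac{141}{64} - \frac{184}{149} = \frac{9233}{9536}$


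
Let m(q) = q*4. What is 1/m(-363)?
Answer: -1/1452 ≈ -0.00068871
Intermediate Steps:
m(q) = 4*q
1/m(-363) = 1/(4*(-363)) = 1/(-1452) = -1/1452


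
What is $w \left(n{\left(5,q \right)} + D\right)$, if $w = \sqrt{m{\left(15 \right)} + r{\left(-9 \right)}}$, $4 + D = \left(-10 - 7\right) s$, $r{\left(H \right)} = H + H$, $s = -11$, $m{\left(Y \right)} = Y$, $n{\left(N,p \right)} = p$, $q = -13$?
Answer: $170 i \sqrt{3} \approx 294.45 i$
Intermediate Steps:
$r{\left(H \right)} = 2 H$
$D = 183$ ($D = -4 + \left(-10 - 7\right) \left(-11\right) = -4 - -187 = -4 + 187 = 183$)
$w = i \sqrt{3}$ ($w = \sqrt{15 + 2 \left(-9\right)} = \sqrt{15 - 18} = \sqrt{-3} = i \sqrt{3} \approx 1.732 i$)
$w \left(n{\left(5,q \right)} + D\right) = i \sqrt{3} \left(-13 + 183\right) = i \sqrt{3} \cdot 170 = 170 i \sqrt{3}$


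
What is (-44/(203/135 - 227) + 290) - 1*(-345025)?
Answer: 5256042585/15221 ≈ 3.4532e+5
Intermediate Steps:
(-44/(203/135 - 227) + 290) - 1*(-345025) = (-44/(203*(1/135) - 227) + 290) + 345025 = (-44/(203/135 - 227) + 290) + 345025 = (-44/(-30442/135) + 290) + 345025 = (-44*(-135/30442) + 290) + 345025 = (2970/15221 + 290) + 345025 = 4417060/15221 + 345025 = 5256042585/15221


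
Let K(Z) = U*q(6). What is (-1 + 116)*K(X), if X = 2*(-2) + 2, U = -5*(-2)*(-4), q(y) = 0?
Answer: 0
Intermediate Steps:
U = -40 (U = 10*(-4) = -40)
X = -2 (X = -4 + 2 = -2)
K(Z) = 0 (K(Z) = -40*0 = 0)
(-1 + 116)*K(X) = (-1 + 116)*0 = 115*0 = 0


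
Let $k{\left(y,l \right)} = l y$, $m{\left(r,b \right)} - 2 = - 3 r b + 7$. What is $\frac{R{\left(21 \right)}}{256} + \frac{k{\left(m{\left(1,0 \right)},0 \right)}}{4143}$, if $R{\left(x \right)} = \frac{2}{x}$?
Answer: $\frac{1}{2688} \approx 0.00037202$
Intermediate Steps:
$m{\left(r,b \right)} = 9 - 3 b r$ ($m{\left(r,b \right)} = 2 + \left(- 3 r b + 7\right) = 2 - \left(-7 + 3 b r\right) = 9 - 3 b r$)
$\frac{R{\left(21 \right)}}{256} + \frac{k{\left(m{\left(1,0 \right)},0 \right)}}{4143} = \frac{2 \cdot \frac{1}{21}}{256} + \frac{0 \left(9 - 0 \cdot 1\right)}{4143} = 2 \cdot \frac{1}{21} \cdot \frac{1}{256} + 0 \left(9 + 0\right) \frac{1}{4143} = \frac{2}{21} \cdot \frac{1}{256} + 0 \cdot 9 \cdot \frac{1}{4143} = \frac{1}{2688} + 0 \cdot \frac{1}{4143} = \frac{1}{2688} + 0 = \frac{1}{2688}$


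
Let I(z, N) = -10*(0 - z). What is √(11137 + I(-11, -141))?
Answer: √11027 ≈ 105.01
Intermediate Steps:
I(z, N) = 10*z (I(z, N) = -(-10)*z = 10*z)
√(11137 + I(-11, -141)) = √(11137 + 10*(-11)) = √(11137 - 110) = √11027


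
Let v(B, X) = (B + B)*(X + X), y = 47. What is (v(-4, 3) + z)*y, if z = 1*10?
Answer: -1786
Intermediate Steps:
v(B, X) = 4*B*X (v(B, X) = (2*B)*(2*X) = 4*B*X)
z = 10
(v(-4, 3) + z)*y = (4*(-4)*3 + 10)*47 = (-48 + 10)*47 = -38*47 = -1786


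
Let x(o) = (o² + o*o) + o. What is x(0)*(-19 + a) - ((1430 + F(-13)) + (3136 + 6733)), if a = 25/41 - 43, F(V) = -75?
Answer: -11224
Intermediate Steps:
x(o) = o + 2*o² (x(o) = (o² + o²) + o = 2*o² + o = o + 2*o²)
a = -1738/41 (a = 25*(1/41) - 43 = 25/41 - 43 = -1738/41 ≈ -42.390)
x(0)*(-19 + a) - ((1430 + F(-13)) + (3136 + 6733)) = (0*(1 + 2*0))*(-19 - 1738/41) - ((1430 - 75) + (3136 + 6733)) = (0*(1 + 0))*(-2517/41) - (1355 + 9869) = (0*1)*(-2517/41) - 1*11224 = 0*(-2517/41) - 11224 = 0 - 11224 = -11224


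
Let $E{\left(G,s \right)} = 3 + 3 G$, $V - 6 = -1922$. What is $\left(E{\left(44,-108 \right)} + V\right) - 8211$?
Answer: $-9992$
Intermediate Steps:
$V = -1916$ ($V = 6 - 1922 = -1916$)
$\left(E{\left(44,-108 \right)} + V\right) - 8211 = \left(\left(3 + 3 \cdot 44\right) - 1916\right) - 8211 = \left(\left(3 + 132\right) - 1916\right) - 8211 = \left(135 - 1916\right) - 8211 = -1781 - 8211 = -9992$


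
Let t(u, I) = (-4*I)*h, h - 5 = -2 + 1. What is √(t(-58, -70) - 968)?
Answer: 2*√38 ≈ 12.329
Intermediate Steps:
h = 4 (h = 5 + (-2 + 1) = 5 - 1 = 4)
t(u, I) = -16*I (t(u, I) = -4*I*4 = -16*I)
√(t(-58, -70) - 968) = √(-16*(-70) - 968) = √(1120 - 968) = √152 = 2*√38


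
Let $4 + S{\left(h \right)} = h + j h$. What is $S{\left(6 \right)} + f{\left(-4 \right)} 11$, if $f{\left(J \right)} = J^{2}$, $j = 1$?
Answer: $184$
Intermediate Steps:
$S{\left(h \right)} = -4 + 2 h$ ($S{\left(h \right)} = -4 + \left(h + 1 h\right) = -4 + \left(h + h\right) = -4 + 2 h$)
$S{\left(6 \right)} + f{\left(-4 \right)} 11 = \left(-4 + 2 \cdot 6\right) + \left(-4\right)^{2} \cdot 11 = \left(-4 + 12\right) + 16 \cdot 11 = 8 + 176 = 184$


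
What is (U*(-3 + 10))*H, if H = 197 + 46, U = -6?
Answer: -10206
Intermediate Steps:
H = 243
(U*(-3 + 10))*H = -6*(-3 + 10)*243 = -6*7*243 = -42*243 = -10206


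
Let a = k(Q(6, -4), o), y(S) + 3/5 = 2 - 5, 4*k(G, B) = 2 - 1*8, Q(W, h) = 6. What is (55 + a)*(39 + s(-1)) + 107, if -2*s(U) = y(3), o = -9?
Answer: 11449/5 ≈ 2289.8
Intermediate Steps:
k(G, B) = -3/2 (k(G, B) = (2 - 1*8)/4 = (2 - 8)/4 = (¼)*(-6) = -3/2)
y(S) = -18/5 (y(S) = -⅗ + (2 - 5) = -⅗ - 3 = -18/5)
a = -3/2 ≈ -1.5000
s(U) = 9/5 (s(U) = -½*(-18/5) = 9/5)
(55 + a)*(39 + s(-1)) + 107 = (55 - 3/2)*(39 + 9/5) + 107 = (107/2)*(204/5) + 107 = 10914/5 + 107 = 11449/5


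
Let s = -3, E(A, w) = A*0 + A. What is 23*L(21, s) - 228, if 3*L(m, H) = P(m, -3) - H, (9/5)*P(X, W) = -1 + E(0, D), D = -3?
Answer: -5650/27 ≈ -209.26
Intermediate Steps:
E(A, w) = A (E(A, w) = 0 + A = A)
P(X, W) = -5/9 (P(X, W) = 5*(-1 + 0)/9 = (5/9)*(-1) = -5/9)
L(m, H) = -5/27 - H/3 (L(m, H) = (-5/9 - H)/3 = -5/27 - H/3)
23*L(21, s) - 228 = 23*(-5/27 - 1/3*(-3)) - 228 = 23*(-5/27 + 1) - 228 = 23*(22/27) - 228 = 506/27 - 228 = -5650/27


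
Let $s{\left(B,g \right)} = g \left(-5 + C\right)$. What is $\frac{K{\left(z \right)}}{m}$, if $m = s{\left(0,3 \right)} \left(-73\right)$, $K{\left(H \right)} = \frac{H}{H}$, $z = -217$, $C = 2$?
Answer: $\frac{1}{657} \approx 0.0015221$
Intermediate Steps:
$s{\left(B,g \right)} = - 3 g$ ($s{\left(B,g \right)} = g \left(-5 + 2\right) = g \left(-3\right) = - 3 g$)
$K{\left(H \right)} = 1$
$m = 657$ ($m = \left(-3\right) 3 \left(-73\right) = \left(-9\right) \left(-73\right) = 657$)
$\frac{K{\left(z \right)}}{m} = 1 \cdot \frac{1}{657} = \frac{1}{657}$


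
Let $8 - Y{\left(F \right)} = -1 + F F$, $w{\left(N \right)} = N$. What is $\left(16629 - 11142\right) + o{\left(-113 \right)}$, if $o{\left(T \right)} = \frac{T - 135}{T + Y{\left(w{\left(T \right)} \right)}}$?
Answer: $\frac{70634399}{12873} \approx 5487.0$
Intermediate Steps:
$Y{\left(F \right)} = 9 - F^{2}$ ($Y{\left(F \right)} = 8 - \left(-1 + F F\right) = 8 - \left(-1 + F^{2}\right) = 9 - F^{2}$)
$o{\left(T \right)} = \frac{-135 + T}{9 + T - T^{2}}$ ($o{\left(T \right)} = \frac{T - 135}{T - \left(-9 + T^{2}\right)} = \frac{-135 + T}{9 + T - T^{2}}$)
$\left(16629 - 11142\right) + o{\left(-113 \right)} = \left(16629 - 11142\right) + \frac{-135 - 113}{9 - 113 - \left(-113\right)^{2}} = 5487 + \frac{1}{9 - 113 - 12769} \left(-248\right) = 5487 + \frac{1}{-12873} \left(-248\right) = 5487 - - \frac{248}{12873} = 5487 + \frac{248}{12873} = \frac{70634399}{12873}$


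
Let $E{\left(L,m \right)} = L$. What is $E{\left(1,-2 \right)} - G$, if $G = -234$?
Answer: $235$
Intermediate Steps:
$E{\left(1,-2 \right)} - G = 1 - -234 = 1 + 234 = 235$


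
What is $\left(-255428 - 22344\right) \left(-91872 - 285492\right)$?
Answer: $104821153008$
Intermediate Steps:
$\left(-255428 - 22344\right) \left(-91872 - 285492\right) = - 277772 \left(-91872 - 285492\right) = \left(-277772\right) \left(-377364\right) = 104821153008$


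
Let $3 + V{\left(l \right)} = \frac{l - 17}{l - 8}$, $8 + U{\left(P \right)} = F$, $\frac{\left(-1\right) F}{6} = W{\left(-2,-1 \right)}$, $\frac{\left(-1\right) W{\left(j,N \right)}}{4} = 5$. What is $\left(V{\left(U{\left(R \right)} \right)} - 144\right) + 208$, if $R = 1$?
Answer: $\frac{6439}{104} \approx 61.913$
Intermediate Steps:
$W{\left(j,N \right)} = -20$ ($W{\left(j,N \right)} = \left(-4\right) 5 = -20$)
$F = 120$ ($F = \left(-6\right) \left(-20\right) = 120$)
$U{\left(P \right)} = 112$ ($U{\left(P \right)} = -8 + 120 = 112$)
$V{\left(l \right)} = -3 + \frac{-17 + l}{-8 + l}$ ($V{\left(l \right)} = -3 + \frac{l - 17}{l - 8} = -3 + \frac{-17 + l}{-8 + l}$)
$\left(V{\left(U{\left(R \right)} \right)} - 144\right) + 208 = \left(\frac{7 - 224}{-8 + 112} - 144\right) + 208 = \left(\frac{7 - 224}{104} - 144\right) + 208 = \left(\frac{1}{104} \left(-217\right) - 144\right) + 208 = \left(- \frac{217}{104} - 144\right) + 208 = - \frac{15193}{104} + 208 = \frac{6439}{104}$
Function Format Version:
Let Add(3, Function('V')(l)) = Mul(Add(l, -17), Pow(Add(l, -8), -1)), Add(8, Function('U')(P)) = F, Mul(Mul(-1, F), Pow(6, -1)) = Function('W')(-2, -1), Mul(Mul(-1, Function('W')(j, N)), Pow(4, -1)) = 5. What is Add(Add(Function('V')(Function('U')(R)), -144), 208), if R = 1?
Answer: Rational(6439, 104) ≈ 61.913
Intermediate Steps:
Function('W')(j, N) = -20 (Function('W')(j, N) = Mul(-4, 5) = -20)
F = 120 (F = Mul(-6, -20) = 120)
Function('U')(P) = 112 (Function('U')(P) = Add(-8, 120) = 112)
Function('V')(l) = Add(-3, Mul(Pow(Add(-8, l), -1), Add(-17, l))) (Function('V')(l) = Add(-3, Mul(Add(l, -17), Pow(Add(l, -8), -1))) = Add(-3, Mul(Add(-17, l), Pow(Add(-8, l), -1))) = Add(-3, Mul(Pow(Add(-8, l), -1), Add(-17, l))))
Add(Add(Function('V')(Function('U')(R)), -144), 208) = Add(Add(Mul(Pow(Add(-8, 112), -1), Add(7, Mul(-2, 112))), -144), 208) = Add(Add(Mul(Pow(104, -1), Add(7, -224)), -144), 208) = Add(Add(Mul(Rational(1, 104), -217), -144), 208) = Add(Add(Rational(-217, 104), -144), 208) = Add(Rational(-15193, 104), 208) = Rational(6439, 104)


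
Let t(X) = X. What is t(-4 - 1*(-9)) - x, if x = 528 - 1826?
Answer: 1303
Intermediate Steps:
x = -1298
t(-4 - 1*(-9)) - x = (-4 - 1*(-9)) - 1*(-1298) = (-4 + 9) + 1298 = 5 + 1298 = 1303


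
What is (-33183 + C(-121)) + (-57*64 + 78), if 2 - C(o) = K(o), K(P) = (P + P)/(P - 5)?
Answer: -2315434/63 ≈ -36753.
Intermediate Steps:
K(P) = 2*P/(-5 + P) (K(P) = (2*P)/(-5 + P) = 2*P/(-5 + P))
C(o) = 2 - 2*o/(-5 + o)
(-33183 + C(-121)) + (-57*64 + 78) = (-33183 - 10/(-5 - 121)) + (-57*64 + 78) = (-33183 - 10/(-126)) + (-3648 + 78) = (-33183 - 10*(-1/126)) - 3570 = (-33183 + 5/63) - 3570 = -2090524/63 - 3570 = -2315434/63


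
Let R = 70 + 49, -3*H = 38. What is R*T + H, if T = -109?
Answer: -38951/3 ≈ -12984.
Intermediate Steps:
H = -38/3 (H = -⅓*38 = -38/3 ≈ -12.667)
R = 119
R*T + H = 119*(-109) - 38/3 = -12971 - 38/3 = -38951/3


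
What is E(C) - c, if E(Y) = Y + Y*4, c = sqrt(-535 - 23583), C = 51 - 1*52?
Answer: -5 - I*sqrt(24118) ≈ -5.0 - 155.3*I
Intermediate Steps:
C = -1 (C = 51 - 52 = -1)
c = I*sqrt(24118) (c = sqrt(-24118) = I*sqrt(24118) ≈ 155.3*I)
E(Y) = 5*Y (E(Y) = Y + 4*Y = 5*Y)
E(C) - c = 5*(-1) - I*sqrt(24118) = -5 - I*sqrt(24118)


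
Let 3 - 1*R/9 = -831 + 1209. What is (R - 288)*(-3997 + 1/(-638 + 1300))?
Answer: 9692345619/662 ≈ 1.4641e+7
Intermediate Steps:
R = -3375 (R = 27 - 9*(-831 + 1209) = 27 - 9*378 = 27 - 3402 = -3375)
(R - 288)*(-3997 + 1/(-638 + 1300)) = (-3375 - 288)*(-3997 + 1/(-638 + 1300)) = -3663*(-3997 + 1/662) = -3663*(-2646013/662) = 9692345619/662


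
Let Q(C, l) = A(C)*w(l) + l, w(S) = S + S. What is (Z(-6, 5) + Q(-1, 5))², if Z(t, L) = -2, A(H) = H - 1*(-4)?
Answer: 1089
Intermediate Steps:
w(S) = 2*S
A(H) = 4 + H (A(H) = H + 4 = 4 + H)
Q(C, l) = l + 2*l*(4 + C) (Q(C, l) = (4 + C)*(2*l) + l = 2*l*(4 + C) + l = l + 2*l*(4 + C))
(Z(-6, 5) + Q(-1, 5))² = (-2 + 5*(9 + 2*(-1)))² = (-2 + 5*(9 - 2))² = (-2 + 5*7)² = (-2 + 35)² = 33² = 1089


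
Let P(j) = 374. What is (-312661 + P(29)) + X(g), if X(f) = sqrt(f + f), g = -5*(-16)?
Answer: -312287 + 4*sqrt(10) ≈ -3.1227e+5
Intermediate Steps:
g = 80
X(f) = sqrt(2)*sqrt(f) (X(f) = sqrt(2*f) = sqrt(2)*sqrt(f))
(-312661 + P(29)) + X(g) = (-312661 + 374) + sqrt(2)*sqrt(80) = -312287 + sqrt(2)*(4*sqrt(5)) = -312287 + 4*sqrt(10)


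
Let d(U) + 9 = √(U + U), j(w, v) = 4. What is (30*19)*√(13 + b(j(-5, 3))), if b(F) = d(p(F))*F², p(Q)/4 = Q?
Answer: 570*√(-131 + 64*√2) ≈ 3627.0*I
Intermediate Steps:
p(Q) = 4*Q
d(U) = -9 + √2*√U (d(U) = -9 + √(U + U) = -9 + √(2*U) = -9 + √2*√U)
b(F) = F²*(-9 + 2*√2*√F) (b(F) = (-9 + √2*√(4*F))*F² = (-9 + √2*(2*√F))*F² = (-9 + 2*√2*√F)*F² = F²*(-9 + 2*√2*√F))
(30*19)*√(13 + b(j(-5, 3))) = (30*19)*√(13 + 4²*(-9 + 2*√2*√4)) = 570*√(13 + 16*(-9 + 2*√2*2)) = 570*√(13 + 16*(-9 + 4*√2)) = 570*√(13 + (-144 + 64*√2)) = 570*√(-131 + 64*√2)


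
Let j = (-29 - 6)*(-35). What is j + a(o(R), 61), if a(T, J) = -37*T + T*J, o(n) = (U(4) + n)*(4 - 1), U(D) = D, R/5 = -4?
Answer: 73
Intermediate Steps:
R = -20 (R = 5*(-4) = -20)
j = 1225 (j = -35*(-35) = 1225)
o(n) = 12 + 3*n (o(n) = (4 + n)*(4 - 1) = (4 + n)*3 = 12 + 3*n)
a(T, J) = -37*T + J*T
j + a(o(R), 61) = 1225 + (12 + 3*(-20))*(-37 + 61) = 1225 + (12 - 60)*24 = 1225 - 48*24 = 1225 - 1152 = 73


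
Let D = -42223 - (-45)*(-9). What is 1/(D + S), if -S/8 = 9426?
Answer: -1/118036 ≈ -8.4720e-6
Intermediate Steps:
S = -75408 (S = -8*9426 = -75408)
D = -42628 (D = -42223 - 1*405 = -42223 - 405 = -42628)
1/(D + S) = 1/(-42628 - 75408) = 1/(-118036) = -1/118036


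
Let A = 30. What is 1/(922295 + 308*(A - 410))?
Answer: 1/805255 ≈ 1.2418e-6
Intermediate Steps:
1/(922295 + 308*(A - 410)) = 1/(922295 + 308*(30 - 410)) = 1/(922295 + 308*(-380)) = 1/(922295 - 117040) = 1/805255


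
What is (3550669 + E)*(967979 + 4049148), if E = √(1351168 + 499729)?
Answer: 17814157307963 + 5017127*√1850897 ≈ 1.7821e+13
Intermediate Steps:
E = √1850897 ≈ 1360.5
(3550669 + E)*(967979 + 4049148) = (3550669 + √1850897)*(967979 + 4049148) = (3550669 + √1850897)*5017127 = 17814157307963 + 5017127*√1850897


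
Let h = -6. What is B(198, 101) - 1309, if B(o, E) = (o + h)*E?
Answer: 18083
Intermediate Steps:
B(o, E) = E*(-6 + o) (B(o, E) = (o - 6)*E = (-6 + o)*E = E*(-6 + o))
B(198, 101) - 1309 = 101*(-6 + 198) - 1309 = 101*192 - 1309 = 19392 - 1309 = 18083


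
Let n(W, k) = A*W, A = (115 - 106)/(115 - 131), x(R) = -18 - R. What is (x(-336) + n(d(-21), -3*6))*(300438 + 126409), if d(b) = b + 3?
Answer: 1120473375/8 ≈ 1.4006e+8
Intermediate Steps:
d(b) = 3 + b
A = -9/16 (A = 9/(-16) = 9*(-1/16) = -9/16 ≈ -0.56250)
n(W, k) = -9*W/16
(x(-336) + n(d(-21), -3*6))*(300438 + 126409) = ((-18 - 1*(-336)) - 9*(3 - 21)/16)*(300438 + 126409) = ((-18 + 336) - 9/16*(-18))*426847 = (318 + 81/8)*426847 = (2625/8)*426847 = 1120473375/8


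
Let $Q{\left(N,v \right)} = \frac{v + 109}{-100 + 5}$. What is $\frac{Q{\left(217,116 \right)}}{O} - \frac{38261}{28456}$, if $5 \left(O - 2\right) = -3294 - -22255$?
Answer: $- \frac{13797541789}{10256936744} \approx -1.3452$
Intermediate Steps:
$Q{\left(N,v \right)} = - \frac{109}{95} - \frac{v}{95}$ ($Q{\left(N,v \right)} = \frac{109 + v}{-95} = \left(109 + v\right) \left(- \frac{1}{95}\right) = - \frac{109}{95} - \frac{v}{95}$)
$O = \frac{18971}{5}$ ($O = 2 + \frac{-3294 - -22255}{5} = 2 + \frac{-3294 + 22255}{5} = 2 + \frac{1}{5} \cdot 18961 = 2 + \frac{18961}{5} = \frac{18971}{5} \approx 3794.2$)
$\frac{Q{\left(217,116 \right)}}{O} - \frac{38261}{28456} = \frac{- \frac{109}{95} - \frac{116}{95}}{\frac{18971}{5}} - \frac{38261}{28456} = \left(- \frac{109}{95} - \frac{116}{95}\right) \frac{5}{18971} - \frac{38261}{28456} = \left(- \frac{45}{19}\right) \frac{5}{18971} - \frac{38261}{28456} = - \frac{225}{360449} - \frac{38261}{28456} = - \frac{13797541789}{10256936744}$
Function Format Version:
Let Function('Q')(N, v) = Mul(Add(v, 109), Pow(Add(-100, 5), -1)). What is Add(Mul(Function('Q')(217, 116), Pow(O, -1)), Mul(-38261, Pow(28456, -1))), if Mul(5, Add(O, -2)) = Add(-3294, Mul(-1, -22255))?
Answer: Rational(-13797541789, 10256936744) ≈ -1.3452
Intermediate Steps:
Function('Q')(N, v) = Add(Rational(-109, 95), Mul(Rational(-1, 95), v)) (Function('Q')(N, v) = Mul(Add(109, v), Pow(-95, -1)) = Mul(Add(109, v), Rational(-1, 95)) = Add(Rational(-109, 95), Mul(Rational(-1, 95), v)))
O = Rational(18971, 5) (O = Add(2, Mul(Rational(1, 5), Add(-3294, Mul(-1, -22255)))) = Add(2, Mul(Rational(1, 5), Add(-3294, 22255))) = Add(2, Mul(Rational(1, 5), 18961)) = Add(2, Rational(18961, 5)) = Rational(18971, 5) ≈ 3794.2)
Add(Mul(Function('Q')(217, 116), Pow(O, -1)), Mul(-38261, Pow(28456, -1))) = Add(Mul(Add(Rational(-109, 95), Mul(Rational(-1, 95), 116)), Pow(Rational(18971, 5), -1)), Mul(-38261, Pow(28456, -1))) = Add(Mul(Add(Rational(-109, 95), Rational(-116, 95)), Rational(5, 18971)), Mul(-38261, Rational(1, 28456))) = Add(Mul(Rational(-45, 19), Rational(5, 18971)), Rational(-38261, 28456)) = Add(Rational(-225, 360449), Rational(-38261, 28456)) = Rational(-13797541789, 10256936744)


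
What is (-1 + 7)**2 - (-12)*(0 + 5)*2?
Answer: 156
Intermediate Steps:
(-1 + 7)**2 - (-12)*(0 + 5)*2 = 6**2 - (-12)*5*2 = 36 - (-12)*10 = 36 - 1*(-120) = 36 + 120 = 156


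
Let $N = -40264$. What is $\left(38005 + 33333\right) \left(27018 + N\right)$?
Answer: $-944943148$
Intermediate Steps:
$\left(38005 + 33333\right) \left(27018 + N\right) = \left(38005 + 33333\right) \left(27018 - 40264\right) = 71338 \left(-13246\right) = -944943148$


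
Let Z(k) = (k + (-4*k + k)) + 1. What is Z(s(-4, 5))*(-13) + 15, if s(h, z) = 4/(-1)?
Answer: -102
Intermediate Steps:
s(h, z) = -4 (s(h, z) = 4*(-1) = -4)
Z(k) = 1 - 2*k (Z(k) = (k - 3*k) + 1 = -2*k + 1 = 1 - 2*k)
Z(s(-4, 5))*(-13) + 15 = (1 - 2*(-4))*(-13) + 15 = (1 + 8)*(-13) + 15 = 9*(-13) + 15 = -117 + 15 = -102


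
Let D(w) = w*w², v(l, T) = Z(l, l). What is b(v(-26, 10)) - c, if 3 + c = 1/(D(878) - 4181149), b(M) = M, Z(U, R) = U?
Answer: -15471065070/672655003 ≈ -23.000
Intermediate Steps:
v(l, T) = l
D(w) = w³
c = -2017965008/672655003 (c = -3 + 1/(878³ - 4181149) = -3 + 1/(676836152 - 4181149) = -3 + 1/672655003 = -2017965008/672655003 ≈ -3.0000)
b(v(-26, 10)) - c = -26 - 1*(-2017965008/672655003) = -26 + 2017965008/672655003 = -15471065070/672655003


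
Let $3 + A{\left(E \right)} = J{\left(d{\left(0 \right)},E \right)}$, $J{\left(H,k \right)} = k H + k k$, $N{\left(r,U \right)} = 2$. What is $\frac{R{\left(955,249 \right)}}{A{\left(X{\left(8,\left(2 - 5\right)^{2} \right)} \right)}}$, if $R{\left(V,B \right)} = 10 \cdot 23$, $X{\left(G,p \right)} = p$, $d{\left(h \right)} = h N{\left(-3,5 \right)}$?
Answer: $\frac{115}{39} \approx 2.9487$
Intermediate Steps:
$d{\left(h \right)} = 2 h$ ($d{\left(h \right)} = h 2 = 2 h$)
$J{\left(H,k \right)} = k^{2} + H k$ ($J{\left(H,k \right)} = H k + k^{2} = k^{2} + H k$)
$A{\left(E \right)} = -3 + E^{2}$ ($A{\left(E \right)} = -3 + E \left(2 \cdot 0 + E\right) = -3 + E \left(0 + E\right) = -3 + E E = -3 + E^{2}$)
$R{\left(V,B \right)} = 230$
$\frac{R{\left(955,249 \right)}}{A{\left(X{\left(8,\left(2 - 5\right)^{2} \right)} \right)}} = \frac{230}{-3 + \left(\left(2 - 5\right)^{2}\right)^{2}} = \frac{230}{-3 + \left(\left(-3\right)^{2}\right)^{2}} = \frac{230}{-3 + 9^{2}} = \frac{230}{-3 + 81} = \frac{230}{78} = 230 \cdot \frac{1}{78} = \frac{115}{39}$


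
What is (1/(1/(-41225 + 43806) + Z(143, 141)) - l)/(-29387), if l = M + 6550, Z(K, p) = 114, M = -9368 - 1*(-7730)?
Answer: 1445279739/8646683945 ≈ 0.16715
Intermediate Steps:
M = -1638 (M = -9368 + 7730 = -1638)
l = 4912 (l = -1638 + 6550 = 4912)
(1/(1/(-41225 + 43806) + Z(143, 141)) - l)/(-29387) = (1/(1/(-41225 + 43806) + 114) - 1*4912)/(-29387) = (1/(1/2581 + 114) - 4912)*(-1/29387) = (1/(294235/2581) - 4912)*(-1/29387) = (2581/294235 - 4912)*(-1/29387) = -1445279739/294235*(-1/29387) = 1445279739/8646683945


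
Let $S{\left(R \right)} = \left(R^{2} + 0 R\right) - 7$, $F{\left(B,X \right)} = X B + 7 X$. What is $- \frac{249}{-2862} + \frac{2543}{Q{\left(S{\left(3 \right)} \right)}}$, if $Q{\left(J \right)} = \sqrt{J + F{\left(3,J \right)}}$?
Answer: $\frac{83}{954} + \frac{2543 \sqrt{22}}{22} \approx 542.26$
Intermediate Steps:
$F{\left(B,X \right)} = 7 X + B X$ ($F{\left(B,X \right)} = B X + 7 X = 7 X + B X$)
$S{\left(R \right)} = -7 + R^{2}$ ($S{\left(R \right)} = \left(R^{2} + 0\right) - 7 = R^{2} - 7 = -7 + R^{2}$)
$Q{\left(J \right)} = \sqrt{11} \sqrt{J}$ ($Q{\left(J \right)} = \sqrt{J + J \left(7 + 3\right)} = \sqrt{J + J 10} = \sqrt{J + 10 J} = \sqrt{11 J} = \sqrt{11} \sqrt{J}$)
$- \frac{249}{-2862} + \frac{2543}{Q{\left(S{\left(3 \right)} \right)}} = - \frac{249}{-2862} + \frac{2543}{\sqrt{11} \sqrt{-7 + 3^{2}}} = \left(-249\right) \left(- \frac{1}{2862}\right) + \frac{2543}{\sqrt{11} \sqrt{-7 + 9}} = \frac{83}{954} + \frac{2543}{\sqrt{11} \sqrt{2}} = \frac{83}{954} + \frac{2543}{\sqrt{22}} = \frac{83}{954} + 2543 \frac{\sqrt{22}}{22} = \frac{83}{954} + \frac{2543 \sqrt{22}}{22}$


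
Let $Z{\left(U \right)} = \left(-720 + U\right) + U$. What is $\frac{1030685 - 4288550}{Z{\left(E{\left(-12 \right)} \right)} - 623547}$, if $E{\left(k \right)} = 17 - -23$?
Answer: $\frac{3257865}{624187} \approx 5.2194$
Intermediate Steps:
$E{\left(k \right)} = 40$ ($E{\left(k \right)} = 17 + 23 = 40$)
$Z{\left(U \right)} = -720 + 2 U$
$\frac{1030685 - 4288550}{Z{\left(E{\left(-12 \right)} \right)} - 623547} = \frac{1030685 - 4288550}{\left(-720 + 2 \cdot 40\right) - 623547} = - \frac{3257865}{\left(-720 + 80\right) - 623547} = - \frac{3257865}{-640 - 623547} = - \frac{3257865}{-624187} = \left(-3257865\right) \left(- \frac{1}{624187}\right) = \frac{3257865}{624187}$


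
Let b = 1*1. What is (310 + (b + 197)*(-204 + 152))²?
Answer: 99720196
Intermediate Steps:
b = 1
(310 + (b + 197)*(-204 + 152))² = (310 + (1 + 197)*(-204 + 152))² = (310 + 198*(-52))² = (310 - 10296)² = (-9986)² = 99720196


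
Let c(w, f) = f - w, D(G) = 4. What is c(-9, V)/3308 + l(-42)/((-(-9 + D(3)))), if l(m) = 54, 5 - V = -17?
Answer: 178787/16540 ≈ 10.809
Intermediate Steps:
V = 22 (V = 5 - 1*(-17) = 5 + 17 = 22)
c(-9, V)/3308 + l(-42)/((-(-9 + D(3)))) = (22 - 1*(-9))/3308 + 54/((-(-9 + 4))) = (22 + 9)*(1/3308) + 54/((-1*(-5))) = 31*(1/3308) + 54/5 = 31/3308 + 54*(1/5) = 31/3308 + 54/5 = 178787/16540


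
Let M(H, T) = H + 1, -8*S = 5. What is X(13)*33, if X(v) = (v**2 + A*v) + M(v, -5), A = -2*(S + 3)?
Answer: 16005/4 ≈ 4001.3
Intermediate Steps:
S = -5/8 (S = -1/8*5 = -5/8 ≈ -0.62500)
M(H, T) = 1 + H
A = -19/4 (A = -2*(-5/8 + 3) = -2*19/8 = -19/4 ≈ -4.7500)
X(v) = 1 + v**2 - 15*v/4 (X(v) = (v**2 - 19*v/4) + (1 + v) = 1 + v**2 - 15*v/4)
X(13)*33 = (1 + 13**2 - 15/4*13)*33 = (1 + 169 - 195/4)*33 = (485/4)*33 = 16005/4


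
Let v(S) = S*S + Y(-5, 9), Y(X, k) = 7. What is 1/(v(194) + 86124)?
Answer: 1/123767 ≈ 8.0797e-6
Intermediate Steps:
v(S) = 7 + S² (v(S) = S*S + 7 = S² + 7 = 7 + S²)
1/(v(194) + 86124) = 1/((7 + 194²) + 86124) = 1/((7 + 37636) + 86124) = 1/(37643 + 86124) = 1/123767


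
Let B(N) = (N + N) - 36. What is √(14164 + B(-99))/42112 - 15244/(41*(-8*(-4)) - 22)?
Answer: -7622/645 + √13930/42112 ≈ -11.814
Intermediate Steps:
B(N) = -36 + 2*N (B(N) = 2*N - 36 = -36 + 2*N)
√(14164 + B(-99))/42112 - 15244/(41*(-8*(-4)) - 22) = √(14164 + (-36 + 2*(-99)))/42112 - 15244/(41*(-8*(-4)) - 22) = √(14164 + (-36 - 198))*(1/42112) - 15244/(41*32 - 22) = √(14164 - 234)*(1/42112) - 15244/(1312 - 22) = √13930*(1/42112) - 15244/1290 = √13930/42112 - 15244*1/1290 = √13930/42112 - 7622/645 = -7622/645 + √13930/42112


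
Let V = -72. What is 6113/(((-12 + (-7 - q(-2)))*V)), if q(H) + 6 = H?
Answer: 6113/792 ≈ 7.7184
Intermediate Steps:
q(H) = -6 + H
6113/(((-12 + (-7 - q(-2)))*V)) = 6113/(((-12 + (-7 - (-6 - 2)))*(-72))) = 6113/(((-12 + (-7 - 1*(-8)))*(-72))) = 6113/(((-12 + (-7 + 8))*(-72))) = 6113/(((-12 + 1)*(-72))) = 6113/((-11*(-72))) = 6113/792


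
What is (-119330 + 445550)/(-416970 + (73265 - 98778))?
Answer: -326220/442483 ≈ -0.73725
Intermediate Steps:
(-119330 + 445550)/(-416970 + (73265 - 98778)) = 326220/(-416970 - 25513) = 326220/(-442483) = 326220*(-1/442483) = -326220/442483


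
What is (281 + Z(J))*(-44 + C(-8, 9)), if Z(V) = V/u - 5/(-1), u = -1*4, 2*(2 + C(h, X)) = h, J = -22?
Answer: -14575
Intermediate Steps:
C(h, X) = -2 + h/2
u = -4
Z(V) = 5 - V/4 (Z(V) = V/(-4) - 5/(-1) = V*(-¼) - 5*(-1) = -V/4 + 5 = 5 - V/4)
(281 + Z(J))*(-44 + C(-8, 9)) = (281 + (5 - ¼*(-22)))*(-44 + (-2 + (½)*(-8))) = (281 + (5 + 11/2))*(-44 + (-2 - 4)) = (281 + 21/2)*(-44 - 6) = (583/2)*(-50) = -14575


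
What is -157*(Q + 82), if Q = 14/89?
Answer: -1147984/89 ≈ -12899.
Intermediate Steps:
Q = 14/89 (Q = 14*(1/89) = 14/89 ≈ 0.15730)
-157*(Q + 82) = -157*(14/89 + 82) = -157*7312/89 = -1147984/89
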